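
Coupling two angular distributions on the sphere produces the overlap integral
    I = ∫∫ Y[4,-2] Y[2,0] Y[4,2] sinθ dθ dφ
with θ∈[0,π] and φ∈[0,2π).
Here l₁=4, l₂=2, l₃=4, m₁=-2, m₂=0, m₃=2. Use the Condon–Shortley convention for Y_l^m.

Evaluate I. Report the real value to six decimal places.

0.065536

m-sum 0 ✓  L=10 even ✓  2≤4≤6 ✓
Π(2lᵢ+1) = 9×5×9 = 405
triangle coeff Δ(4,2,4) = 1/13860
Σ_t [0,2]: t=0:+1/192 t=1:−1/36 t=2:+1/192 = -5/288
(3j)²=20/693 [(4 2 4; 0 0 0)], sign=-1
Σ_t [0,2]: t=0:+1/2880 t=1:−1/120 t=2:+1/192 = -1/360
(3j)²=16/3465 [(4 2 4; -2 0 2)], sign=-1
⇒ 4πI² = 320/5929
I = (+1)√(320/5929/(4π)) = 0.06553591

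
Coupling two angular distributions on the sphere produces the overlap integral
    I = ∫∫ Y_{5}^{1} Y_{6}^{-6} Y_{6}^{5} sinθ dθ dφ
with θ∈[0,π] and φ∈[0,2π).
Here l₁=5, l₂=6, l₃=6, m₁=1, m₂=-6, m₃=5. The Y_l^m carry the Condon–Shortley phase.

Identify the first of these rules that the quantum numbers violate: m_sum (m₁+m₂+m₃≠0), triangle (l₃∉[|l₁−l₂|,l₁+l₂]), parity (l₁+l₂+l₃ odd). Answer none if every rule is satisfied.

parity

m₁+m₂+m₃ = 1 − 6 + 5 = 0  ✓
triangle: |5−6|=1 ≤ l₃=6 ≤ 5+6=11  ✓
parity: l₁+l₂+l₃ = 17 is odd  ✗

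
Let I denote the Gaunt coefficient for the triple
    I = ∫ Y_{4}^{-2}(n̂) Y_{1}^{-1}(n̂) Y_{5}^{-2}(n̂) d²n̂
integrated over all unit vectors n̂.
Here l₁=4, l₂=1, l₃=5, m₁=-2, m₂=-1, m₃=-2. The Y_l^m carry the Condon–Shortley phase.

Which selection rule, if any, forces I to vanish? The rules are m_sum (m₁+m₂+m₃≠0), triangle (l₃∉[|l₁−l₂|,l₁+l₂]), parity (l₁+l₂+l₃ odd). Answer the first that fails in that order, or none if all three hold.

m_sum

Σmᵢ = -5  ✗
l₃∈[|l₁−l₂|,l₁+l₂]=[3,5], have l₃=5
Σlᵢ = 10 ⇒ even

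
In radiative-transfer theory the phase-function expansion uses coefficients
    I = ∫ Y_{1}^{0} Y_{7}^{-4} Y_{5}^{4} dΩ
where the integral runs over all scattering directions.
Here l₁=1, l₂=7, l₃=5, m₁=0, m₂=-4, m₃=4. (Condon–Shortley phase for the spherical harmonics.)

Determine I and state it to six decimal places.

0.000000

l₃=5 ∉ [6,8] — triangle fails ⇒ I = 0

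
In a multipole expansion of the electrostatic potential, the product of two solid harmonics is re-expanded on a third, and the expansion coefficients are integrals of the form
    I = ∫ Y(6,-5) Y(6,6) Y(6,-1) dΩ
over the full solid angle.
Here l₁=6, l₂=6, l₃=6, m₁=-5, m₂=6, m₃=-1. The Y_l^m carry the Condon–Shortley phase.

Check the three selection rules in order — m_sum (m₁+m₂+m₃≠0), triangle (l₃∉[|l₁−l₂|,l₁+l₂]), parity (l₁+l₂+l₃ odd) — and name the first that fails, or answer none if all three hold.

none

m₁+m₂+m₃ = -5 + 6 − 1 = 0  ✓
triangle: |6−6|=0 ≤ l₃=6 ≤ 6+6=12  ✓
parity: l₁+l₂+l₃ = 18 is even  ✓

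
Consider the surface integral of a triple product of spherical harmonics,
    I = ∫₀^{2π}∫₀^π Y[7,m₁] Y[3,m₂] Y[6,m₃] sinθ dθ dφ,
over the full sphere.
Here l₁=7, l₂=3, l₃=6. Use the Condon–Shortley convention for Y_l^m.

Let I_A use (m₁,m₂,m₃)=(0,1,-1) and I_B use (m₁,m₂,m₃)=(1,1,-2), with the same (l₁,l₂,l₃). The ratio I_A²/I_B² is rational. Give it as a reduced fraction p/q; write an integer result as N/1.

Shared (l₁,l₂,l₃)=(7,3,6): N and (l;000)² cancel in I_A²/I_B².
A: Δ = 4!·10!·2!/17! = 1/2042040; Racah Σ t=2..4: t=2:+1/115200 t=3:−1/103680 t=4:+1/1451520 = -1/3628800; ⇒ 3j(7 3 6; 0 1 -1)² = 1/36465, sgn +1
B: Δ = 4!·10!·2!/17! = 1/2042040; Racah Σ t=2..4: t=2:+1/138240 t=3:−1/181440 t=4:+1/3870720 = 23/11612160; ⇒ 3j(7 3 6; 1 1 -2)² = 529/204204, sgn +1
I_A²/I_B² = (1/36465)/(529/204204) = 28/2645

28/2645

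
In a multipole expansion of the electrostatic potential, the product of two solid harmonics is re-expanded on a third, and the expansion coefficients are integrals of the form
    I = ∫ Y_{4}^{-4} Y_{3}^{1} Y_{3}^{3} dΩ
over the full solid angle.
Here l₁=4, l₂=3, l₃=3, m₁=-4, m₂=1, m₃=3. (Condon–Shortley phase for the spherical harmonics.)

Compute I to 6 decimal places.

Rules hold: Σm=0, L=10 even, 1≤3≤7.
N = 9·7·7 = 441
Δ = 4!·4!·2!/11! = 1/34650
Racah Σ t=1..3: t=1:−1/72 t=2:+1/16 t=3:−1/72 = 5/144
⇒ 3j(4 3 3; 0 0 0)² = 2/77, sgn -1
Racah Σ t=4..4: t=4:+1/1152 = 1/1152
⇒ 3j(4 3 3; -4 1 3)² = 1/33, sgn +1
4πI² = N·(3j₀)²·(3jₘ)² = 42/121
I = -1·√(0.347107/4π) = -0.16619847

-0.166198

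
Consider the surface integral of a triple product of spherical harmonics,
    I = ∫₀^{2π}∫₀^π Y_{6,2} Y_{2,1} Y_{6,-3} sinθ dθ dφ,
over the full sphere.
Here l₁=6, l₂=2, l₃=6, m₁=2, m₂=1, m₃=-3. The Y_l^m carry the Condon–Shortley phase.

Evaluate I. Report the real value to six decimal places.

-0.140463

Checks pass: Σm=0; 14 even; l₃=6∈[4,8].
(2·6+1)(2·2+1)(2·6+1) = 845
Δ: 2! 10! 2! / 15! → 1/90090
sum: t=0:+1/69120 t=1:−1/14400 t=2:+1/69120 = -7/172800
3j²(6 2 6; 0 0 0) = Δ·Π!·Σ² = 14/715  (sign -1)
sum: t=1:−1/60480 t=2:+1/161280 = -1/96768
3j²(6 2 6; 2 1 -3) = Δ·Π!·Σ² = 15/1001  (sign +1)
combine: 4πI² = 845·14/715·15/1001 = 30/121
take √, sign -1: I = -0.14046335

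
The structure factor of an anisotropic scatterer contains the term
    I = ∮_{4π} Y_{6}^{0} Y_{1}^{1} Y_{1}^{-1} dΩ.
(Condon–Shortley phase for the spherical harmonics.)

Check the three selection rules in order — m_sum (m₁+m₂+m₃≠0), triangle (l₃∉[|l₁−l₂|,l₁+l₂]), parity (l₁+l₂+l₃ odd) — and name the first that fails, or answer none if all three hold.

m₁+m₂+m₃ = 0 + 1 − 1 = 0  ✓
triangle: |6−1|=5 ≤ l₃=1 ≤ 6+1=7  ✗
parity: l₁+l₂+l₃ = 8 is even

triangle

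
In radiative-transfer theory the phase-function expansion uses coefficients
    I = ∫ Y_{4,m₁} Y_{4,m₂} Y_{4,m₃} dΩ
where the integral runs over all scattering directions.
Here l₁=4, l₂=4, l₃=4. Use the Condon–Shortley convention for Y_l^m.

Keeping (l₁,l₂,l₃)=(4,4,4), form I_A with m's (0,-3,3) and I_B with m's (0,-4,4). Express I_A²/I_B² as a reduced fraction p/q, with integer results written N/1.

Shared (l₁,l₂,l₃)=(4,4,4): N and (l;000)² cancel in I_A²/I_B².
A: Δ = 4!·4!·4!/13! = 1/450450; Racah Σ t=0..1: t=0:+1/3456 t=1:−1/864 = -1/1152; ⇒ 3j(4 4 4; 0 -3 3)² = 7/286, sgn +1
B: Δ = 4!·4!·4!/13! = 1/450450; Racah Σ t=0..0: t=0:+1/13824 = 1/13824; ⇒ 3j(4 4 4; 0 -4 4)² = 14/1287, sgn +1
I_A²/I_B² = (7/286)/(14/1287) = 9/4

9/4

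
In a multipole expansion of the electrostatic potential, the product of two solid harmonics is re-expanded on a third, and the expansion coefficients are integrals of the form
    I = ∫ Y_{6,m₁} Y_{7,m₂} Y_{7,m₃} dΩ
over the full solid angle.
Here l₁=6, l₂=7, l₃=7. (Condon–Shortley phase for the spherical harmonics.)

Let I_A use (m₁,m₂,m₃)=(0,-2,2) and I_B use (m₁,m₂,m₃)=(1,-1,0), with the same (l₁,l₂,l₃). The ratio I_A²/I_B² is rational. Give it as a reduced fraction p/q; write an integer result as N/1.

l's match ⇒ only the (l;m) 3-j factors differ between A and B.
A: triangle coeff Δ(6,7,7) = 1/2444321880; Σ_t [0,5]: t=0:+1/373248000 t=1:−1/8294400 t=2:+1/1658880 t=3:−1/1866240 t=4:+1/11612160 t=5:−1/580608000 = 1/29859840; (3j)²=125/277134 [(6 7 7; 0 -2 2)], sign=-1
B: triangle coeff Δ(6,7,7) = 1/2444321880; Σ_t [0,5]: t=0:+1/124416000 t=1:−1/4147200 t=2:+1/995328 t=3:−1/1244160 t=4:+1/8294400 t=5:−1/435456000 = 1/11612160; (3j)²=125/92378 [(6 7 7; 1 -1 0)], sign=-1
I_A²/I_B² = (125/277134)/(125/92378) = 1/3

1/3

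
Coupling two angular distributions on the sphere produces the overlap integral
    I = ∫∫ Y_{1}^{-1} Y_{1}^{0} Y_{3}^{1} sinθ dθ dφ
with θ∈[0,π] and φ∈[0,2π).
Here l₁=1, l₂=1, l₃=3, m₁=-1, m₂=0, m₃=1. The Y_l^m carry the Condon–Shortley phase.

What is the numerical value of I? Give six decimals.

triangle: need 0≤l₃≤2, have 3; I=0

0.000000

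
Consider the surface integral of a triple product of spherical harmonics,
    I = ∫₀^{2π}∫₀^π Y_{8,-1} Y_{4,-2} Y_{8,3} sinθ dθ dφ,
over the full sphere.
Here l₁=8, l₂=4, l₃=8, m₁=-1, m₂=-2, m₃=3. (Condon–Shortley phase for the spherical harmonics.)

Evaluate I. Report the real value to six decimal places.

m-sum 0 ✓  L=20 even ✓  4≤8≤12 ✓
Π(2lᵢ+1) = 17×9×17 = 2601
triangle coeff Δ(8,4,8) = 1/185175900
Σ_t [0,4]: t=0:+1/557383680 t=1:−1/21772800 t=2:+1/8294400 t=3:−1/21772800 t=4:+1/557383680 = 1/30965760
(3j)²=36/4199 [(8 4 8; 0 0 0)], sign=+1
Σ_t [0,2]: t=0:+1/209018880 t=1:−1/34836480 t=2:+1/58060800 = -1/149299200
(3j)²=77/25194 [(8 4 8; -1 -2 3)], sign=+1
⇒ 4πI² = 4158/61009
I = (+1)√(4158/61009/(4π)) = 0.07364451

0.073645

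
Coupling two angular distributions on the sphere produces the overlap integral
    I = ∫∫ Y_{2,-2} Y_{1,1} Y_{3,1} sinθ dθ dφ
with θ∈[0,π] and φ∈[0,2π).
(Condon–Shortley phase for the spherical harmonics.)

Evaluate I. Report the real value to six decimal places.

-0.082589

Checks pass: Σm=0; 6 even; l₃=3∈[1,3].
(2·2+1)(2·1+1)(2·3+1) = 105
Δ: 0! 4! 2! / 7! → 1/105
sum: t=0:+1/4 = 1/4
3j²(2 1 3; 0 0 0) = Δ·Π!·Σ² = 3/35  (sign -1)
sum: t=0:+1/48 = 1/48
3j²(2 1 3; -2 1 1) = Δ·Π!·Σ² = 1/105  (sign +1)
combine: 4πI² = 105·3/35·1/105 = 3/35
take √, sign -1: I = -0.08258890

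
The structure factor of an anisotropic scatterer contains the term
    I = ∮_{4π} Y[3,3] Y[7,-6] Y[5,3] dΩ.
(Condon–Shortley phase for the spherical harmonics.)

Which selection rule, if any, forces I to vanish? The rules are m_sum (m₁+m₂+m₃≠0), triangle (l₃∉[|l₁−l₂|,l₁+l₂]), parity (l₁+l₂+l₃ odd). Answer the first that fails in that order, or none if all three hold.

Σmᵢ = 0  ✓
l₃∈[|l₁−l₂|,l₁+l₂]=[4,10], have l₃=5  ✓
Σlᵢ = 15 ⇒ odd  ✗

parity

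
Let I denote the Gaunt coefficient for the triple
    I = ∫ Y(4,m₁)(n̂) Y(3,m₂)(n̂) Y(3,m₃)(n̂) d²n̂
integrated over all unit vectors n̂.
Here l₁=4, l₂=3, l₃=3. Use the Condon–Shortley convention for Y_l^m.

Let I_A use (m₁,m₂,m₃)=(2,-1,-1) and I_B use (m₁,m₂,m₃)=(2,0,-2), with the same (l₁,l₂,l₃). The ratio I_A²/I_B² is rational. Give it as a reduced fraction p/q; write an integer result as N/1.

40/3

l's match ⇒ only the (l;m) 3-j factors differ between A and B.
A: triangle coeff Δ(4,3,3) = 1/34650; Σ_t [0,2]: t=0:+1/192 t=1:−1/36 t=2:+1/192 = -5/288; (3j)²=20/693 [(4 3 3; 2 -1 -1)], sign=-1
B: triangle coeff Δ(4,3,3) = 1/34650; Σ_t [1,2]: t=1:−1/72 t=2:+1/96 = -1/288; (3j)²=1/462 [(4 3 3; 2 0 -2)], sign=+1
I_A²/I_B² = (20/693)/(1/462) = 40/3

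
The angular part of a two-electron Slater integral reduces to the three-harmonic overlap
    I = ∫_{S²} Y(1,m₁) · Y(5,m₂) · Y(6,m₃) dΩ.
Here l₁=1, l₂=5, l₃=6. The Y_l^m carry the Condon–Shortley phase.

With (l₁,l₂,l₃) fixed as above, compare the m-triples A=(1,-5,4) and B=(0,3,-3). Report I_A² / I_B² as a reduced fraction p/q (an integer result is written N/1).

Same 1,5,6: normalisation and zero-m 3j drop out of the ratio.
A: Δ: 0! 2! 10! / 13! → 1/858; sum: t=0:+1/7257600 = 1/7257600; 3j²(1 5 6; 1 -5 4) = Δ·Π!·Σ² = 1/858  (sign +1)
B: Δ: 0! 2! 10! / 13! → 1/858; sum: t=0:+1/80640 = 1/80640; 3j²(1 5 6; 0 3 -3) = Δ·Π!·Σ² = 9/286  (sign -1)
I_A²/I_B² = (1/858)/(9/286) = 1/27

1/27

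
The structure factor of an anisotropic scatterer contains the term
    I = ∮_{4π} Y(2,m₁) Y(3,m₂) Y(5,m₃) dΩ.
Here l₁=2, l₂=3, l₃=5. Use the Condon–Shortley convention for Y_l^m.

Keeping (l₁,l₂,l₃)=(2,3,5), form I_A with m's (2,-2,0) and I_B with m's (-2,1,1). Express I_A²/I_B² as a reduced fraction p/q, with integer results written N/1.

1/3

Shared (l₁,l₂,l₃)=(2,3,5): N and (l;000)² cancel in I_A²/I_B².
A: Δ = 0!·4!·6!/11! = 1/2310; Racah Σ t=0..0: t=0:+1/2880 = 1/2880; ⇒ 3j(2 3 5; 2 -2 0)² = 1/462, sgn -1
B: Δ = 0!·4!·6!/11! = 1/2310; Racah Σ t=0..0: t=0:+1/1152 = 1/1152; ⇒ 3j(2 3 5; -2 1 1)² = 1/154, sgn +1
I_A²/I_B² = (1/462)/(1/154) = 1/3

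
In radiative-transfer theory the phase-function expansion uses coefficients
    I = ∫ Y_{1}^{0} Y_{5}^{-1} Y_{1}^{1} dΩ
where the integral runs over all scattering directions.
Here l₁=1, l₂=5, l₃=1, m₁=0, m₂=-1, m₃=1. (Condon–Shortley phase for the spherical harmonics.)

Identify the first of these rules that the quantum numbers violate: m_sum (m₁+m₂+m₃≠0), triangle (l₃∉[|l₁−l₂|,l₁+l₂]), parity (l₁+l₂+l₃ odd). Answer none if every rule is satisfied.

triangle

azimuthal sum: 0 − 1 + 1 = 0  ✓
4 ≤ 1 ≤ 6 (triangle on l)  ✗
L = 1 + 5 + 1 = 7 (odd)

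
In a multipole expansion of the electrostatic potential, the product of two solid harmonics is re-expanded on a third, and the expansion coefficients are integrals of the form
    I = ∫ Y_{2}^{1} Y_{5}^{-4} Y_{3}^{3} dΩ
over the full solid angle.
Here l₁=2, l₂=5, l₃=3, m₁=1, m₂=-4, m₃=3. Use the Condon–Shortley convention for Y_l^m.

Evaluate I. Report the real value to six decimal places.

0.219610

Rules hold: Σm=0, L=10 even, 3≤3≤7.
N = 5·11·7 = 385
Δ = 4!·0!·6!/11! = 1/2310
Racah Σ t=2..2: t=2:+1/144 = 1/144
⇒ 3j(2 5 3; 0 0 0)² = 10/231, sgn -1
Racah Σ t=1..1: t=1:−1/4320 = -1/4320
⇒ 3j(2 5 3; 1 -4 3)² = 2/55, sgn -1
4πI² = N·(3j₀)²·(3jₘ)² = 20/33
I = +1·√(0.606061/4π) = 0.21961050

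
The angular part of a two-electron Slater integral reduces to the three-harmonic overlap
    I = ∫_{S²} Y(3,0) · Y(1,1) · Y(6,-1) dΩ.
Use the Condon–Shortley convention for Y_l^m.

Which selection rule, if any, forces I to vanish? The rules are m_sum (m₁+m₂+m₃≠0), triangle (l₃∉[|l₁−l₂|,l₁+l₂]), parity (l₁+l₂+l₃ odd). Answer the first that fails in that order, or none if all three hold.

azimuthal sum: 0 + 1 − 1 = 0  ✓
2 ≤ 6 ≤ 4 (triangle on l)  ✗
L = 3 + 1 + 6 = 10 (even)

triangle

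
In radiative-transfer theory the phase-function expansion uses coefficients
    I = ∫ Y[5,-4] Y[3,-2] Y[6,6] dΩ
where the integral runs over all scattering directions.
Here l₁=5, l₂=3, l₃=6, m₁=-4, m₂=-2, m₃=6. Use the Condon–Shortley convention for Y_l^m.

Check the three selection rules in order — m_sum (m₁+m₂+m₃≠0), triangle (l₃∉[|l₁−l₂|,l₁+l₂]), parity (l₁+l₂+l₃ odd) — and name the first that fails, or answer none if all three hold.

none

azimuthal sum: -4 − 2 + 6 = 0  ✓
2 ≤ 6 ≤ 8 (triangle on l)  ✓
L = 5 + 3 + 6 = 14 (even)  ✓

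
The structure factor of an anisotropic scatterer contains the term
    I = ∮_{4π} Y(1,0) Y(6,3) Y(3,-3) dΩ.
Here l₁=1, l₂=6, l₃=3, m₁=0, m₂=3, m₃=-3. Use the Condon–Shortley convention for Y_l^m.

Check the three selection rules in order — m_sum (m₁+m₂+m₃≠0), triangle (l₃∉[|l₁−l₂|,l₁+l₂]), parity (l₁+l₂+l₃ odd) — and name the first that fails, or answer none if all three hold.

azimuthal sum: 0 + 3 − 3 = 0  ✓
5 ≤ 3 ≤ 7 (triangle on l)  ✗
L = 1 + 6 + 3 = 10 (even)

triangle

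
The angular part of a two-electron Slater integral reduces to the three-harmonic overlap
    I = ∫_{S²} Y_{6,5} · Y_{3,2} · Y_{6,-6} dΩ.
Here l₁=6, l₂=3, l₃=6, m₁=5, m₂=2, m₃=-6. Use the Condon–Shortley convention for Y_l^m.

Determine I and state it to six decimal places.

0.000000

m-sum = 5 + 2 − 6 = 1 ≠ 0 ⇒ I = 0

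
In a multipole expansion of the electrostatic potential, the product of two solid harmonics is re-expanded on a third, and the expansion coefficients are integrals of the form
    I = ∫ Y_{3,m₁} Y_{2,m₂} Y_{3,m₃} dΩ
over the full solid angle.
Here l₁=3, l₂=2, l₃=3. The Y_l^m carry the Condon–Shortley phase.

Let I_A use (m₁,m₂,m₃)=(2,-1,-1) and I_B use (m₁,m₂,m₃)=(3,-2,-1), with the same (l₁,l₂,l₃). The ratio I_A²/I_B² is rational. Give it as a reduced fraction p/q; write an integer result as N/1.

l's match ⇒ only the (l;m) 3-j factors differ between A and B.
A: triangle coeff Δ(3,2,3) = 1/3780; Σ_t [0,1]: t=0:+1/12 t=1:−1/48 = 1/16; (3j)²=1/28 [(3 2 3; 2 -1 -1)], sign=+1
B: triangle coeff Δ(3,2,3) = 1/3780; Σ_t [0,0]: t=0:+1/96 = 1/96; (3j)²=1/42 [(3 2 3; 3 -2 -1)], sign=+1
I_A²/I_B² = (1/28)/(1/42) = 3/2

3/2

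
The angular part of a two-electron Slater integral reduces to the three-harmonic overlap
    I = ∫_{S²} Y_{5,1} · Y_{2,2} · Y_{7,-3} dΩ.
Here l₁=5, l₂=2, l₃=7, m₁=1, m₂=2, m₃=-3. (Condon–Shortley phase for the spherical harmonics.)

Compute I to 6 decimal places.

-0.164220

Checks pass: Σm=0; 14 even; l₃=7∈[3,7].
(2·5+1)(2·2+1)(2·7+1) = 825
Δ: 0! 10! 4! / 15! → 1/15015
sum: t=0:+1/57600 = 1/57600
3j²(5 2 7; 0 0 0) = Δ·Π!·Σ² = 21/715  (sign -1)
sum: t=0:+1/414720 = 1/414720
3j²(5 2 7; 1 2 -3) = Δ·Π!·Σ² = 2/143  (sign +1)
combine: 4πI² = 825·21/715·2/143 = 630/1859
take √, sign -1: I = -0.16421985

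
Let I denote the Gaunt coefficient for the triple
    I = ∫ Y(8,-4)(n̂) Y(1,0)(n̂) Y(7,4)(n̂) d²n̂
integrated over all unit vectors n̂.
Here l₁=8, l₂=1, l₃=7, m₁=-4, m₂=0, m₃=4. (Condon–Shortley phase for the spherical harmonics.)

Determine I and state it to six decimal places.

0.211986

Rules hold: Σm=0, L=16 even, 7≤7≤9.
N = 17·3·15 = 765
Δ = 2!·14!·0!/17! = 1/2040
Racah Σ t=1..1: t=1:−1/25401600 = -1/25401600
⇒ 3j(8 1 7; 0 0 0)² = 8/255, sgn +1
Racah Σ t=1..1: t=1:−1/239500800 = -1/239500800
⇒ 3j(8 1 7; -4 0 4)² = 2/85, sgn +1
4πI² = N·(3j₀)²·(3jₘ)² = 48/85
I = +1·√(0.564706/4π) = 0.21198553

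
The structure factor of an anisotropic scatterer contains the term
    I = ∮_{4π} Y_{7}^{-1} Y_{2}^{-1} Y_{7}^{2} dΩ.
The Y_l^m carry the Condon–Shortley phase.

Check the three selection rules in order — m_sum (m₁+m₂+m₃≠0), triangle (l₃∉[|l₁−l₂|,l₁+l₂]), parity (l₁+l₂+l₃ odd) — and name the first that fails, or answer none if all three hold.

Σmᵢ = 0  ✓
l₃∈[|l₁−l₂|,l₁+l₂]=[5,9], have l₃=7  ✓
Σlᵢ = 16 ⇒ even  ✓

none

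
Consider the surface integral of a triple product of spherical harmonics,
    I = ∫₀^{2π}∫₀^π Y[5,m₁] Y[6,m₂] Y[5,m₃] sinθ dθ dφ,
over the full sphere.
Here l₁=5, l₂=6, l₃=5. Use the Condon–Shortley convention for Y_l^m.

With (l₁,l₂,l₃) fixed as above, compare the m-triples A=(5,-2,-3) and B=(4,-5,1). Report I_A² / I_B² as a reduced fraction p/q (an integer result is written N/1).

Shared (l₁,l₂,l₃)=(5,6,5): N and (l;000)² cancel in I_A²/I_B².
A: Δ = 6!·4!·6!/17! = 1/28588560; Racah Σ t=0..0: t=0:+1/829440 = 1/829440; ⇒ 3j(5 6 5; 5 -2 -3)² = 35/2431, sgn +1
B: Δ = 6!·4!·6!/17! = 1/28588560; Racah Σ t=0..1: t=0:+1/518400 t=1:−1/2073600 = 1/691200; ⇒ 3j(5 6 5; 4 -5 1)² = 81/4420, sgn +1
I_A²/I_B² = (35/2431)/(81/4420) = 700/891

700/891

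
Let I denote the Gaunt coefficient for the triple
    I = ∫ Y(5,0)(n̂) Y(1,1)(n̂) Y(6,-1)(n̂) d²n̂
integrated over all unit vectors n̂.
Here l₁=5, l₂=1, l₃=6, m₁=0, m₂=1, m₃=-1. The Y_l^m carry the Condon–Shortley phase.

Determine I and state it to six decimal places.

Checks pass: Σm=0; 12 even; l₃=6∈[4,6].
(2·5+1)(2·1+1)(2·6+1) = 429
Δ: 0! 10! 2! / 13! → 1/858
sum: t=0:+1/14400 = 1/14400
3j²(5 1 6; 0 0 0) = Δ·Π!·Σ² = 6/143  (sign +1)
sum: t=0:+1/28800 = 1/28800
3j²(5 1 6; 0 1 -1) = Δ·Π!·Σ² = 7/286  (sign -1)
combine: 4πI² = 429·6/143·7/286 = 63/143
take √, sign -1: I = -0.18723944

-0.187239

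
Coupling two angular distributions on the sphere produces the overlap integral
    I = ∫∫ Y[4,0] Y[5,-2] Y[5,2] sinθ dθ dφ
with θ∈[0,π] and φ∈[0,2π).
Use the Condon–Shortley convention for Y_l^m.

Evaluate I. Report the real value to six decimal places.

-0.021700

Checks pass: Σm=0; 14 even; l₃=5∈[1,9].
(2·4+1)(2·5+1)(2·5+1) = 1089
Δ: 4! 4! 6! / 15! → 1/3153150
sum: t=0:+1/69120 t=1:−1/1728 t=2:+1/576 t=3:−1/1728 t=4:+1/69120 = 7/11520
3j²(4 5 5; 0 0 0) = Δ·Π!·Σ² = 2/143  (sign -1)
sum: t=0:+1/20736 t=1:−1/1728 t=2:+1/1920 t=3:−1/25920 = -1/20736
3j²(4 5 5; 0 -2 2) = Δ·Π!·Σ² = 1/2574  (sign +1)
combine: 4πI² = 1089·2/143·1/2574 = 1/169
take √, sign -1: I = -0.02169960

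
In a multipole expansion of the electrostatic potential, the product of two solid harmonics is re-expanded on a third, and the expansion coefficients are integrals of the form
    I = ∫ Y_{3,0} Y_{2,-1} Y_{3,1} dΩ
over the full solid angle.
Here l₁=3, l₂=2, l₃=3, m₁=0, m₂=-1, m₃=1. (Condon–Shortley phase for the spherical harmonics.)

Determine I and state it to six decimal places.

-0.059471

Rules hold: Σm=0, L=8 even, 1≤3≤5.
N = 7·5·7 = 245
Δ = 2!·4!·2!/9! = 1/3780
Racah Σ t=0..2: t=0:+1/24 t=1:−1/4 t=2:+1/24 = -1/6
⇒ 3j(3 2 3; 0 0 0)² = 4/105, sgn +1
Racah Σ t=0..1: t=0:+1/12 t=1:−1/8 = -1/24
⇒ 3j(3 2 3; 0 -1 1)² = 1/210, sgn -1
4πI² = N·(3j₀)²·(3jₘ)² = 2/45
I = -1·√(0.0444444/4π) = -0.05947080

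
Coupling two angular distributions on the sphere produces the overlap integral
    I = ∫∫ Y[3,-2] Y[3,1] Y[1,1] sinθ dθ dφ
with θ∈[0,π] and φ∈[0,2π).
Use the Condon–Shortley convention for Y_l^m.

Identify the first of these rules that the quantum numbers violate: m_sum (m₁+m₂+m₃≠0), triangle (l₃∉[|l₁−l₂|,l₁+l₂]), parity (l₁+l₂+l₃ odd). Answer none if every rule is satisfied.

Σmᵢ = 0  ✓
l₃∈[|l₁−l₂|,l₁+l₂]=[0,6], have l₃=1  ✓
Σlᵢ = 7 ⇒ odd  ✗

parity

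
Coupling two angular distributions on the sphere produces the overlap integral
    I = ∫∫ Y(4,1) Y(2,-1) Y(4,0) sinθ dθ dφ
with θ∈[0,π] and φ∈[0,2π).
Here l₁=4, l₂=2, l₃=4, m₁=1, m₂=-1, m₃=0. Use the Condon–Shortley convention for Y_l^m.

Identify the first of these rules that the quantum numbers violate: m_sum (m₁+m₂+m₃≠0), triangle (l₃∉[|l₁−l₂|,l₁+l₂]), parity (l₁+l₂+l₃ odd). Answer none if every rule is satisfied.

none

azimuthal sum: 1 − 1 + 0 = 0  ✓
2 ≤ 4 ≤ 6 (triangle on l)  ✓
L = 4 + 2 + 4 = 10 (even)  ✓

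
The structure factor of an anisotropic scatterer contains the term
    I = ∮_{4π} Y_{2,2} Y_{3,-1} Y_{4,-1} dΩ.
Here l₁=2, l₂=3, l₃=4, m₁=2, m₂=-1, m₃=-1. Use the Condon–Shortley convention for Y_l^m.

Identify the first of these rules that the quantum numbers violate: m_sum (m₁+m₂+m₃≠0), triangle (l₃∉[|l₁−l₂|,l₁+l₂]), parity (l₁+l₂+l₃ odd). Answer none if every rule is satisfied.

azimuthal sum: 2 − 1 − 1 = 0  ✓
1 ≤ 4 ≤ 5 (triangle on l)  ✓
L = 2 + 3 + 4 = 9 (odd)  ✗

parity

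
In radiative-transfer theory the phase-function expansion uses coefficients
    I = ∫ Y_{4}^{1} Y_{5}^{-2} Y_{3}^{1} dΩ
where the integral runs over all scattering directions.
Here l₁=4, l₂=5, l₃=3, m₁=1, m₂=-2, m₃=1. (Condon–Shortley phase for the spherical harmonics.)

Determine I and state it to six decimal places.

0.148044

m-sum 0 ✓  L=12 even ✓  1≤3≤9 ✓
Π(2lᵢ+1) = 9×11×7 = 693
triangle coeff Δ(4,5,3) = 1/180180
Σ_t [2,4]: t=2:+1/576 t=3:−1/144 t=4:+1/576 = -1/288
(3j)²=20/1001 [(4 5 3; 0 0 0)], sign=+1
Σ_t [1,3]: t=1:−1/960 t=2:+1/288 t=3:−1/1728 = 1/540
(3j)²=128/6435 [(4 5 3; 1 -2 1)], sign=+1
⇒ 4πI² = 512/1859
I = (+1)√(512/1859/(4π)) = 0.14804384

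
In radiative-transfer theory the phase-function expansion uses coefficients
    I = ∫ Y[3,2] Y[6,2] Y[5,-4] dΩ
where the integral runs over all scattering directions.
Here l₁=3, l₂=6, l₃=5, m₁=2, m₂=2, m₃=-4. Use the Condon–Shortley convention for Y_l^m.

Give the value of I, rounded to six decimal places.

m-sum 0 ✓  L=14 even ✓  3≤5≤9 ✓
Π(2lᵢ+1) = 7×13×11 = 1001
triangle coeff Δ(3,6,5) = 1/675675
Σ_t [1,3]: t=1:−1/8640 t=2:+1/2304 t=3:−1/8640 = 7/34560
(3j)²=7/429 [(3 6 5; 0 0 0)], sign=-1
Σ_t [0,1]: t=0:+1/967680 t=1:−1/60480 = -1/64512
(3j)²=15/1001 [(3 6 5; 2 2 -4)], sign=+1
⇒ 4πI² = 35/143
I = (-1)√(35/143/(4π)) = -0.13956004

-0.139560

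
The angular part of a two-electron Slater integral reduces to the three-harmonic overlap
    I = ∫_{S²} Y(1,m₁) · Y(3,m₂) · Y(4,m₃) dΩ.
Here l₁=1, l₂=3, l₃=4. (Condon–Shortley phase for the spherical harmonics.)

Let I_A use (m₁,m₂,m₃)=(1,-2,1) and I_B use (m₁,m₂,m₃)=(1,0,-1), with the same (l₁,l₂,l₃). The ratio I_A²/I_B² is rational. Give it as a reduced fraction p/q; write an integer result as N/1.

3/10

l's match ⇒ only the (l;m) 3-j factors differ between A and B.
A: triangle coeff Δ(1,3,4) = 1/252; Σ_t [0,0]: t=0:+1/240 = 1/240; (3j)²=1/84 [(1 3 4; 1 -2 1)], sign=-1
B: triangle coeff Δ(1,3,4) = 1/252; Σ_t [0,0]: t=0:+1/72 = 1/72; (3j)²=5/126 [(1 3 4; 1 0 -1)], sign=-1
I_A²/I_B² = (1/84)/(5/126) = 3/10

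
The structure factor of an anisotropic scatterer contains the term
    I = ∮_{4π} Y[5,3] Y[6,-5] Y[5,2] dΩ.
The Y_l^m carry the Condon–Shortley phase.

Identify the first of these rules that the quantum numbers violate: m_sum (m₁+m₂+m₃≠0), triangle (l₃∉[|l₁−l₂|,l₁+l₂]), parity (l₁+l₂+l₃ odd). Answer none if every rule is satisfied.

azimuthal sum: 3 − 5 + 2 = 0  ✓
1 ≤ 5 ≤ 11 (triangle on l)  ✓
L = 5 + 6 + 5 = 16 (even)  ✓

none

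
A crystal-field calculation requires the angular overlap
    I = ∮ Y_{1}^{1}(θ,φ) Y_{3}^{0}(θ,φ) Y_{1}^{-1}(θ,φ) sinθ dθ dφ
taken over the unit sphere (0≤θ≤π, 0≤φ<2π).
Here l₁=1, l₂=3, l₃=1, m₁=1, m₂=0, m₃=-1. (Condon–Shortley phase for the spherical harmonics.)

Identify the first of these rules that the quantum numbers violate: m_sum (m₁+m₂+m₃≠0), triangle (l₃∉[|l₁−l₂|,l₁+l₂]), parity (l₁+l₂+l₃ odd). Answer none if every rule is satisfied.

Σmᵢ = 0  ✓
l₃∈[|l₁−l₂|,l₁+l₂]=[2,4], have l₃=1  ✗
Σlᵢ = 5 ⇒ odd

triangle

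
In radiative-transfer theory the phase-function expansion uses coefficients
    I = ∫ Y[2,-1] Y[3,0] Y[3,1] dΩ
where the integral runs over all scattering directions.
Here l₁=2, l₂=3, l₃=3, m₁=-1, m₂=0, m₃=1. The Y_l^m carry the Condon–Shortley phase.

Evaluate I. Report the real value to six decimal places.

Rules hold: Σm=0, L=8 even, 1≤3≤5.
N = 5·7·7 = 245
Δ = 2!·2!·4!/9! = 1/3780
Racah Σ t=0..2: t=0:+1/24 t=1:−1/4 t=2:+1/24 = -1/6
⇒ 3j(2 3 3; 0 0 0)² = 4/105, sgn +1
Racah Σ t=1..2: t=1:−1/8 t=2:+1/12 = -1/24
⇒ 3j(2 3 3; -1 0 1)² = 1/210, sgn -1
4πI² = N·(3j₀)²·(3jₘ)² = 2/45
I = -1·√(0.0444444/4π) = -0.05947080

-0.059471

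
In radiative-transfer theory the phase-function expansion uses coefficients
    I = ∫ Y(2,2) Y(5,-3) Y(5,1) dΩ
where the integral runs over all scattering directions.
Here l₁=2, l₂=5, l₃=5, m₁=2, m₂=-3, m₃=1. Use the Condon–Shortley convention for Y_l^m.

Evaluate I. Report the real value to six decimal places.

m-sum 0 ✓  L=12 even ✓  3≤5≤7 ✓
Π(2lᵢ+1) = 5×11×11 = 605
triangle coeff Δ(2,5,5) = 1/38610
Σ_t [0,2]: t=0:+1/2880 t=1:−1/576 t=2:+1/2880 = -1/960
(3j)²=10/429 [(2 5 5; 0 0 0)], sign=+1
Σ_t [0,0]: t=0:+1/5760 = 1/5760
(3j)²=56/2145 [(2 5 5; 2 -3 1)], sign=+1
⇒ 4πI² = 560/1521
I = (+1)√(560/1521/(4π)) = 0.17116875

0.171169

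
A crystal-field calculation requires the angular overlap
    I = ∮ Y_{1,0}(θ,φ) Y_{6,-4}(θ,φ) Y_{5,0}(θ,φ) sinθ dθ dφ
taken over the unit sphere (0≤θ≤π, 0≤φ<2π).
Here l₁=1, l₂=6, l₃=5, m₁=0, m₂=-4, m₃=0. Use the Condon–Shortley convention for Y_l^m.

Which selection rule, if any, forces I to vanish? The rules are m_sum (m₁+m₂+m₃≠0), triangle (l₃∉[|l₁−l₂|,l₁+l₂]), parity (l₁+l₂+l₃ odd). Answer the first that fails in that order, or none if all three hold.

m_sum

Σmᵢ = -4  ✗
l₃∈[|l₁−l₂|,l₁+l₂]=[5,7], have l₃=5
Σlᵢ = 12 ⇒ even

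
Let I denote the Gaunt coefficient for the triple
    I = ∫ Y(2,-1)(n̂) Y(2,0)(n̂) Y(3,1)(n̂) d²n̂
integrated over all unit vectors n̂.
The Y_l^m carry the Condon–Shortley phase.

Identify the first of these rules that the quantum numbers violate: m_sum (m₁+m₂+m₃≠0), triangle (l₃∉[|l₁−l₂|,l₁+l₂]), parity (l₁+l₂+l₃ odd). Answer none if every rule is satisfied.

parity

Σmᵢ = 0  ✓
l₃∈[|l₁−l₂|,l₁+l₂]=[0,4], have l₃=3  ✓
Σlᵢ = 7 ⇒ odd  ✗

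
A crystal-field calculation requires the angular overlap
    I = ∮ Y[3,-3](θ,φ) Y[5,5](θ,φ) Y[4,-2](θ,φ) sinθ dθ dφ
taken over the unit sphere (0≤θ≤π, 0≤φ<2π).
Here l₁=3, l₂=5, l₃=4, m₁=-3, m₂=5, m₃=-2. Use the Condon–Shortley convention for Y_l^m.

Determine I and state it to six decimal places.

m-sum 0 ✓  L=12 even ✓  2≤4≤8 ✓
Π(2lᵢ+1) = 7×11×9 = 693
triangle coeff Δ(3,5,4) = 1/180180
Σ_t [1,3]: t=1:−1/576 t=2:+1/144 t=3:−1/576 = 1/288
(3j)²=20/1001 [(3 5 4; 0 0 0)], sign=+1
Σ_t [4,4]: t=4:+1/34560 = 1/34560
(3j)²=5/286 [(3 5 4; -3 5 -2)], sign=+1
⇒ 4πI² = 450/1859
I = (+1)√(450/1859/(4π)) = 0.13879110

0.138791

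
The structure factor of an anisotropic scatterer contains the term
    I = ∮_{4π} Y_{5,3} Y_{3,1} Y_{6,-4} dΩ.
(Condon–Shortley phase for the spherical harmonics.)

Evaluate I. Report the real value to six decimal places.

0.113950

m-sum 0 ✓  L=14 even ✓  2≤6≤8 ✓
Π(2lᵢ+1) = 11×7×13 = 1001
triangle coeff Δ(5,3,6) = 1/675675
Σ_t [0,2]: t=0:+1/8640 t=1:−1/2304 t=2:+1/8640 = -7/34560
(3j)²=7/429 [(5 3 6; 0 0 0)], sign=-1
Σ_t [0,2]: t=0:+1/69120 t=1:−1/30240 t=2:+1/322560 = -1/64512
(3j)²=10/1001 [(5 3 6; 3 1 -4)], sign=-1
⇒ 4πI² = 70/429
I = (+1)√(70/429/(4π)) = 0.11395029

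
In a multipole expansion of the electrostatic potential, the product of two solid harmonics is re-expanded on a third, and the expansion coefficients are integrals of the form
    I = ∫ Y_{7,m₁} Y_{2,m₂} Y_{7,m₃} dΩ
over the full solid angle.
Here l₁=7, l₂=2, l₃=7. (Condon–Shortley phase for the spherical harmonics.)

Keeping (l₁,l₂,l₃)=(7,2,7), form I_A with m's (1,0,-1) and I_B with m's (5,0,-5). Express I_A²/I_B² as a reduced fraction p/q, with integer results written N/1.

l's match ⇒ only the (l;m) 3-j factors differ between A and B.
A: triangle coeff Δ(7,2,7) = 1/185640; Σ_t [0,2]: t=0:+1/2073600 t=1:−1/604800 t=2:+1/3870720 = -53/58060800; (3j)²=2809/185640 [(7 2 7; 1 0 -1)], sign=-1
B: triangle coeff Δ(7,2,7) = 1/185640; Σ_t [0,2]: t=0:+1/29030400 t=1:−1/39916800 t=2:+1/1916006400 = 19/1916006400; (3j)²=361/185640 [(7 2 7; 5 0 -5)], sign=+1
I_A²/I_B² = (2809/185640)/(361/185640) = 2809/361

2809/361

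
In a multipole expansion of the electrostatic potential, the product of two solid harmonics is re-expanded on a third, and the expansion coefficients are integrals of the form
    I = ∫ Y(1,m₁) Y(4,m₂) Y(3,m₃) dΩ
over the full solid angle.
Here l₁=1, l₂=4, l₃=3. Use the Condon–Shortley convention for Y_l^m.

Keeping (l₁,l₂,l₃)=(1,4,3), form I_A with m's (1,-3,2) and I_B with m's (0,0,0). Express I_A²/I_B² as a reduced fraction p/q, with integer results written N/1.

21/16

l's match ⇒ only the (l;m) 3-j factors differ between A and B.
A: triangle coeff Δ(1,4,3) = 1/252; Σ_t [0,0]: t=0:+1/240 = 1/240; (3j)²=1/12 [(1 4 3; 1 -3 2)], sign=-1
B: triangle coeff Δ(1,4,3) = 1/252; Σ_t [1,1]: t=1:−1/36 = -1/36; (3j)²=4/63 [(1 4 3; 0 0 0)], sign=+1
I_A²/I_B² = (1/12)/(4/63) = 21/16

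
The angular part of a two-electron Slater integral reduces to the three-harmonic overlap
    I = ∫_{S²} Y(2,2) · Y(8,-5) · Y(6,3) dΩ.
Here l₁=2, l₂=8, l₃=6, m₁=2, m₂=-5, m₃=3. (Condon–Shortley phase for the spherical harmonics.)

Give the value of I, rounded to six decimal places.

Checks pass: Σm=0; 16 even; l₃=6∈[6,10].
(2·2+1)(2·8+1)(2·6+1) = 1105
Δ: 4! 0! 12! / 17! → 1/30940
sum: t=2:+1/2073600 = 1/2073600
3j²(2 8 6; 0 0 0) = Δ·Π!·Σ² = 28/1105  (sign +1)
sum: t=0:+1/52254720 = 1/52254720
3j²(2 8 6; 2 -5 3) = Δ·Π!·Σ² = 11/476  (sign -1)
combine: 4πI² = 1105·28/1105·11/476 = 11/17
take √, sign -1: I = -0.22691696

-0.226917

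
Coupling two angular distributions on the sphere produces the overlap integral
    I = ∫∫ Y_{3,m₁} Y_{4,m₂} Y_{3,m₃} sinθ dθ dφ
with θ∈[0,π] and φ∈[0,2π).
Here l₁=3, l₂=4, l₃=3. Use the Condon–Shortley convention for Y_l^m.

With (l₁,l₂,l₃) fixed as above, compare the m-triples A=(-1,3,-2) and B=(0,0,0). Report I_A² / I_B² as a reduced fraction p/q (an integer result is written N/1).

Same 3,4,3: normalisation and zero-m 3j drop out of the ratio.
A: Δ: 4! 2! 4! / 11! → 1/34650; sum: t=3:−1/144 t=4:+1/288 = -1/288; 3j²(3 4 3; -1 3 -2) = Δ·Π!·Σ² = 1/99  (sign +1)
B: Δ: 4! 2! 4! / 11! → 1/34650; sum: t=1:−1/72 t=2:+1/16 t=3:−1/72 = 5/144; 3j²(3 4 3; 0 0 0) = Δ·Π!·Σ² = 2/77  (sign -1)
I_A²/I_B² = (1/99)/(2/77) = 7/18

7/18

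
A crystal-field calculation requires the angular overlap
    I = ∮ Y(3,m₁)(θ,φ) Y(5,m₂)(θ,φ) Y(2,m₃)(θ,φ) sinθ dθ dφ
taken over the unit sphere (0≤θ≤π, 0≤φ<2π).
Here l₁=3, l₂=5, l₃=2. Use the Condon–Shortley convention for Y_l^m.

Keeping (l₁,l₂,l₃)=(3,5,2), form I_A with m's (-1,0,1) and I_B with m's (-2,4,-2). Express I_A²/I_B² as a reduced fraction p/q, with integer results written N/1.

Same 3,5,2: normalisation and zero-m 3j drop out of the ratio.
A: Δ: 6! 0! 4! / 11! → 1/2310; sum: t=4:+1/288 = 1/288; 3j²(3 5 2; -1 0 1) = Δ·Π!·Σ² = 5/231  (sign -1)
B: Δ: 6! 0! 4! / 11! → 1/2310; sum: t=5:−1/2880 = -1/2880; 3j²(3 5 2; -2 4 -2) = Δ·Π!·Σ² = 3/55  (sign -1)
I_A²/I_B² = (5/231)/(3/55) = 25/63

25/63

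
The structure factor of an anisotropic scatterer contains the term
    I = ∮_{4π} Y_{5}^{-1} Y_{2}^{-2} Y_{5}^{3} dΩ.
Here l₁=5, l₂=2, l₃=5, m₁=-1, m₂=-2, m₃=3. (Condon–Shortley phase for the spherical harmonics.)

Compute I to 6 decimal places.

m-sum 0 ✓  L=12 even ✓  3≤5≤7 ✓
Π(2lᵢ+1) = 11×5×11 = 605
triangle coeff Δ(5,2,5) = 1/38610
Σ_t [0,2]: t=0:+1/2880 t=1:−1/576 t=2:+1/2880 = -1/960
(3j)²=10/429 [(5 2 5; 0 0 0)], sign=+1
Σ_t [0,0]: t=0:+1/5760 = 1/5760
(3j)²=56/2145 [(5 2 5; -1 -2 3)], sign=+1
⇒ 4πI² = 560/1521
I = (+1)√(560/1521/(4π)) = 0.17116875

0.171169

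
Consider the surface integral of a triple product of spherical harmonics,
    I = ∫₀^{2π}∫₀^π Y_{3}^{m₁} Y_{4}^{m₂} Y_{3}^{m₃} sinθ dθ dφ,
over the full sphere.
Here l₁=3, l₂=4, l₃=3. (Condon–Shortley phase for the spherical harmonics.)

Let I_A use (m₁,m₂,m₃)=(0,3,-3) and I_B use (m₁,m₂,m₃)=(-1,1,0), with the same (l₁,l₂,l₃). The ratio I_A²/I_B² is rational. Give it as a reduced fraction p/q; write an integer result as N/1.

Same 3,4,3: normalisation and zero-m 3j drop out of the ratio.
A: Δ: 4! 2! 4! / 11! → 1/34650; sum: t=3:−1/288 = -1/288; 3j²(3 4 3; 0 3 -3) = Δ·Π!·Σ² = 1/22  (sign -1)
B: Δ: 4! 2! 4! / 11! → 1/34650; sum: t=2:+1/48 t=3:−1/24 t=4:+1/288 = -5/288; 3j²(3 4 3; -1 1 0) = Δ·Π!·Σ² = 5/462  (sign +1)
I_A²/I_B² = (1/22)/(5/462) = 21/5

21/5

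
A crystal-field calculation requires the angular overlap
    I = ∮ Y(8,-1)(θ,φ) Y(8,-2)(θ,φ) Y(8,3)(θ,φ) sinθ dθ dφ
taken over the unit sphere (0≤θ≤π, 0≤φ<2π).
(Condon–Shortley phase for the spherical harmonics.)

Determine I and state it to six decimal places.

-0.049397

Rules hold: Σm=0, L=24 even, 0≤8≤16.
N = 17·17·17 = 4913
Δ = 8!·8!·8!/25! = 1/236637794250
Racah Σ t=0..8: t=0:+1/65548320768000 t=1:−1/128024064000 t=2:+1/2985984000 t=3:−1/373248000 t=4:+1/191102976 t=5:−1/373248000 t=6:+1/2985984000 t=7:−1/128024064000 t=8:+1/65548320768000 = 11/20808990720
⇒ 3j(8 8 8; 0 0 0)² = 490/96577, sgn +1
Racah Σ t=1..6: t=1:−1/146313216000 t=2:+1/4180377600 t=3:−1/746496000 t=4:+1/597196800 t=5:−1/2090188800 t=6:+1/41803776000 = 11/97542144000
⇒ 3j(8 8 8; -1 -2 3)² = 594/482885, sgn -1
4πI² = N·(3j₀)²·(3jₘ)² = 989604/32273761
I = -1·√(0.0306628/4π) = -0.04939705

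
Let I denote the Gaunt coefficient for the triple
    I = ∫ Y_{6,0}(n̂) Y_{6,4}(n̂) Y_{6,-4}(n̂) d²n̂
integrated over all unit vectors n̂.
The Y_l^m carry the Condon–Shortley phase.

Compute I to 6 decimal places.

-0.022901

Checks pass: Σm=0; 18 even; l₃=6∈[0,12].
(2·6+1)(2·6+1)(2·6+1) = 2197
Δ: 6! 6! 6! / 19! → 1/325909584
sum: t=0:+1/373248000 t=1:−1/1728000 t=2:+1/110592 t=3:−1/46656 t=4:+1/110592 t=5:−1/1728000 t=6:+1/373248000 = -7/1555200
3j²(6 6 6; 0 0 0) = Δ·Π!·Σ² = 400/46189  (sign -1)
sum: t=4:+1/1658880 t=5:−1/1728000 t=6:+1/24883200 = 1/15552000
3j²(6 6 6; 0 4 -4) = Δ·Π!·Σ² = 16/46189  (sign +1)
combine: 4πI² = 2197·400/46189·16/46189 = 83200/12623809
take √, sign -1: I = -0.02290137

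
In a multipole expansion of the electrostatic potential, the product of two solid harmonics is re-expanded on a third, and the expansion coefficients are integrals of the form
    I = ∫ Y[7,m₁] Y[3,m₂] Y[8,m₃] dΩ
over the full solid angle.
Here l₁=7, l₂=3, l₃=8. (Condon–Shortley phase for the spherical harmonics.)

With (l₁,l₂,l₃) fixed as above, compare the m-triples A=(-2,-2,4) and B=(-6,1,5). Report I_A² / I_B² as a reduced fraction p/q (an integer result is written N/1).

Shared (l₁,l₂,l₃)=(7,3,8): N and (l;000)² cancel in I_A²/I_B².
A: Δ = 2!·12!·4!/19! = 1/5290740; Racah Σ t=0..1: t=0:+1/26127360 t=1:−1/23224320 = -1/209018880; ⇒ 3j(7 3 8; -2 -2 4)² = 275/1058148, sgn -1
B: Δ = 2!·12!·4!/19! = 1/5290740; Racah Σ t=1..2: t=1:−1/2874009600 t=2:+1/319334400 = 1/359251200; ⇒ 3j(7 3 8; -6 1 5)² = 1664/101745, sgn -1
I_A²/I_B² = (275/1058148)/(1664/101745) = 1375/86528

1375/86528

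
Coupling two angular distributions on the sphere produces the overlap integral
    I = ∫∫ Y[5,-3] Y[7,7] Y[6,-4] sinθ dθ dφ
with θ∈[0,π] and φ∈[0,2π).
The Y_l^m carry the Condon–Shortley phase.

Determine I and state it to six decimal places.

-0.183405

Checks pass: Σm=0; 18 even; l₃=6∈[2,12].
(2·5+1)(2·7+1)(2·6+1) = 2145
Δ: 6! 4! 8! / 19! → 1/174594420
sum: t=1:−1/4147200 t=2:+1/207360 t=3:−1/82944 t=4:+1/207360 t=5:−1/4147200 = -1/345600
3j²(5 7 6; 0 0 0) = Δ·Π!·Σ² = 420/46189  (sign -1)
sum: t=6:+1/116121600 = 1/116121600
3j²(5 7 6; -3 7 -4) = Δ·Π!·Σ² = 7/323  (sign +1)
combine: 4πI² = 2145·420/46189·7/323 = 44100/104329
take √, sign -1: I = -0.18340528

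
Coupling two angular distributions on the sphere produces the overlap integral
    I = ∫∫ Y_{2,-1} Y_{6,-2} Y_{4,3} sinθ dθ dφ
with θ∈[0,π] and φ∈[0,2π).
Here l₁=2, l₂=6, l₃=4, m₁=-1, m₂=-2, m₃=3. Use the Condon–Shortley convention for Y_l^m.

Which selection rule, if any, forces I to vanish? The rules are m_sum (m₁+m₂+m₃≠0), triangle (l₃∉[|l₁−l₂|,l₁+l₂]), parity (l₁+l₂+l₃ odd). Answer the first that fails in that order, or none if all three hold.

m₁+m₂+m₃ = -1 − 2 + 3 = 0  ✓
triangle: |2−6|=4 ≤ l₃=4 ≤ 2+6=8  ✓
parity: l₁+l₂+l₃ = 12 is even  ✓

none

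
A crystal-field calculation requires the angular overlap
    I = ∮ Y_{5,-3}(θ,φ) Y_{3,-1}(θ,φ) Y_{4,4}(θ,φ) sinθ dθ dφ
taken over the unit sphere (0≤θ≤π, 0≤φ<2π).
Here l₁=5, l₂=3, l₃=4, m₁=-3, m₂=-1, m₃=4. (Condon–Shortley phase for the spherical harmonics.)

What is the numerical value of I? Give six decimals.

m-sum 0 ✓  L=12 even ✓  2≤4≤8 ✓
Π(2lᵢ+1) = 11×7×9 = 693
triangle coeff Δ(5,3,4) = 1/180180
Σ_t [1,3]: t=1:−1/576 t=2:+1/144 t=3:−1/576 = 1/288
(3j)²=20/1001 [(5 3 4; 0 0 0)], sign=+1
Σ_t [2,2]: t=2:+1/5760 = 1/5760
(3j)²=56/2145 [(5 3 4; -3 -1 4)], sign=+1
⇒ 4πI² = 672/1859
I = (+1)√(672/1859/(4π)) = 0.16960553

0.169606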